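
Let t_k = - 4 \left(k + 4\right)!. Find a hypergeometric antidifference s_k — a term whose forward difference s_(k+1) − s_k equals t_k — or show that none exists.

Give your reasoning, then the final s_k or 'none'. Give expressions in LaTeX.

none (Gosper's algorithm certifies no s_k)

r(k) = k + 5 after simplifying.
A = k + 5, B = 1, C = 1.
Key eq: (k + 5)·f(k+1) = (1)·f(k) + (1).
deg f ≤ -1 (via 1,0,0).
d = -1 < 0 ⇒ no nonzero polynomial f; not summable.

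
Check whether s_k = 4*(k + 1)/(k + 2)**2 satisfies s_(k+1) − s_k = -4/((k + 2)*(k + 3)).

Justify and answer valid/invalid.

s_(k+1) = 4*(k + 2)/(k + 3)**2
s_(k+1) − s_k = 4*(-(k + 1)*(k + 3)**2 + (k + 2)**3)/((k + 2)**2*(k + 3)**2)
(s_(k+1) − s_k) − t_k = 4*(2*k + 5)/(k**4 + 10*k**3 + 37*k**2 + 60*k + 36)

Invalid: residual 4*(2*k + 5)/(k**4 + 10*k**3 + 37*k**2 + 60*k + 36) ≠ 0.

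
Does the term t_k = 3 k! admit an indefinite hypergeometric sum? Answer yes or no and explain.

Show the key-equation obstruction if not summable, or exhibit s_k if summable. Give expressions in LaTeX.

No — t_k has no hypergeometric antidifference.

r(k) = k + 1 after simplifying.
Gosper form: A/B · C(k+1)/C(k) with A=k + 1, B=1, C=1.
f must satisfy (k + 1)·f(k+1) − (1)·f(k) = 1.
From deg A=1, deg B=0, deg C=0: d=-1.
d = -1 < 0 ⇒ no nonzero polynomial f; not summable.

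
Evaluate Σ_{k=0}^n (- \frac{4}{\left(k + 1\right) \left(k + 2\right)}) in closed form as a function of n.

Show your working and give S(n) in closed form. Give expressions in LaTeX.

Step 1: r(k) = (k + 1)/(k + 3).
A = k + 1, B = k + 3, C = 1.
Set up (k + 1)·f(k+1) − (k + 2)·f(k) − (1) = 0.
From deg A=1, deg B=1, deg C=0: d=1.
Coefficient equations give f(k) = k.
Then R = B(k−1)f/C = k*(k + 2), so s_k = R(k)·t_k = -4*k/(k + 1).
Check: Δs_k = -4/(k**2 + 3*k + 2). ✓
Σ_(k=0)^n t_k = s_(n+1) − s_(0) = (4*(-n - 1)/(n + 2)) − (0), i.e. 4*(-n - 1)/(n + 2).

S(n) = \frac{4 \left(- n - 1\right)}{n + 2}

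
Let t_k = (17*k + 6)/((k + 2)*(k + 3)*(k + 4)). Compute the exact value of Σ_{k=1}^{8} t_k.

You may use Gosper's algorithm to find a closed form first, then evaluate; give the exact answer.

Σ = 39/22

r(k) = (k + 2)*(17*k + 23)/((k + 5)*(17*k + 6)) after simplifying.
A = k + 2, B = k + 5, C = k + 6/17.
f must satisfy (k + 2)·f(k+1) − (k + 4)·f(k) = k + 6/17.
From deg A=1, deg B=1, deg C=1: d=2.
Solving with deg f ≤ 2: f(k) = k*(10*k - 1)/51.
Certificate R = B(k−1)f/C = k*(k + 4)*(10*k - 1)/(3*(17*k + 6)) gives s_k = k*(10*k - 1)/(3*(k + 2)*(k + 3)).
Δs = (17*k + 6)/(k**3 + 9*k**2 + 26*k + 24), as required.
Sum = s_(9) − s_(1); s_(9) = 89/44, s_(1) = 1/4 ⇒ 39/22.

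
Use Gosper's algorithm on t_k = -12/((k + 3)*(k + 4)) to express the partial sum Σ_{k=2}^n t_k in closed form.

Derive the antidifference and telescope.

S(n) = 12*(1 - n)/(5*(n + 4))

t_(k+1)/t_k = (k + 3)/(k + 5).
So A=k + 3 and B=k + 5, with C=1.
f must satisfy (k + 3)·f(k+1) − (k + 4)·f(k) = 1.
d = 1 from the (1,1,0) case.
A polynomial solution: f(k) = k/3.
Certificate R = B(k−1)f/C = k*(k + 4)/3 gives s_k = -4*k/(k + 3).
Verify: -12/(k**2 + 7*k + 12) matches t_k.
s_(n+1) = 4*(-n - 1)/(n + 4) and s_(2) = -8/5, so S(n) = 12*(1 - n)/(5*(n + 4)).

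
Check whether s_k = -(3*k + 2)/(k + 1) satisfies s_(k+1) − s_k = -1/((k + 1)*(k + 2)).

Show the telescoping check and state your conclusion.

s_(k+1) = (-3*k - 5)/(k + 2)
s_(k+1) − s_k = -1/(k**2 + 3*k + 2)
(s_(k+1) − s_k) − t_k = 0

valid (s_(k+1) − s_k reduces to t_k)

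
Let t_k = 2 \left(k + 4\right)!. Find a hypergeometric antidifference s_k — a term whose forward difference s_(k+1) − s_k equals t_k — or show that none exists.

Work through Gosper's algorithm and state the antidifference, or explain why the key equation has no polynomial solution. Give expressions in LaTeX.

no hypergeometric antidifference exists

r(k) = k + 5 after simplifying.
Gosper form: A/B · C(k+1)/C(k) with A=k + 5, B=1, C=1.
Need (k + 5)·f(k+1) − (1)·f(k) = 1.
deg f ≤ -1 (via 1,0,0).
deg f ≤ -1 is impossible — no certificate.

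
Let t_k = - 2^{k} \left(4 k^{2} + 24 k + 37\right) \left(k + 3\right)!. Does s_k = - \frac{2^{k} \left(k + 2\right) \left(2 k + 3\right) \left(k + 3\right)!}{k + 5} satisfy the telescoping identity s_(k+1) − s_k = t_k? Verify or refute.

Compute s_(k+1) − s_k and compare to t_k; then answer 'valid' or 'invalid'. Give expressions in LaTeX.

s_(k+1) = -2**(k + 1)*(k + 3)*(2*k + 5)*factorial(k + 4)/(k + 6)
s_(k+1) − s_k = -2**k*(4*k**4 + 56*k**3 + 289*k**2 + 662*k + 564)*factorial(k + 3)/((k + 5)*(k + 6))
(s_(k+1) − s_k) − t_k = 3*2**k*(4*k**3 + 44*k**2 + 155*k + 182)*factorial(k + 3)/((k + 5)*(k + 6))

Invalid: residual \frac{3 \cdot 2^{k} \left(4 k^{3} + 44 k^{2} + 155 k + 182\right) \left(k + 3\right)!}{\left(k + 5\right) \left(k + 6\right)} ≠ 0.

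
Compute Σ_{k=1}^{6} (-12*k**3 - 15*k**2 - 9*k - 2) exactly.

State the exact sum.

Σ = -6858

r(k) = (12*k**3 + 51*k**2 + 75*k + 38)/(12*k**3 + 15*k**2 + 9*k + 2) after simplifying.
A = 1, B = 1, C = k**3 + 5*k**2/4 + 3*k/4 + 1/6.
Key eq: (1)·f(k+1) = (1)·f(k) + (k**3 + 5*k**2/4 + 3*k/4 + 1/6).
d = 4 from the (0,0,3) case.
Solve for f: f(k) = k**3*(3*k - 1)/12 (degree 4 ≤ 4).
R(k) = B(k−1)·f(k)/C(k) = k**3*(3*k - 1)/(12*k**3 + 15*k**2 + 9*k + 2); s_k = R·t_k = k**3*(1 - 3*k).
Check: Δs_k = -12*k**3 - 15*k**2 - 9*k - 2. ✓
Evaluate s at k=7 and k=1: -6860 and -2; difference -6858.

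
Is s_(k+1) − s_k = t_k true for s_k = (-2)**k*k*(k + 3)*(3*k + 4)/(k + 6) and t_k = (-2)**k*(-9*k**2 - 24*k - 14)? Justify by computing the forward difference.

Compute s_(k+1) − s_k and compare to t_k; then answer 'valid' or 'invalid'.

s_(k+1) = (-2)**(k + 1)*(k + 1)*(k + 4)*(3*k + 7)/(k + 7)
s_(k+1) − s_k = (-2)**k*(-9*k**4 - 114*k**3 - 461*k**2 - 704*k - 336)/(k**2 + 13*k + 42)
(s_(k+1) − s_k) − t_k = (-2)**k*(27*k**3 + 243*k**2 + 486*k + 252)/(k**2 + 13*k + 42)

Invalid: residual (-2)**k*(27*k**3 + 243*k**2 + 486*k + 252)/(k**2 + 13*k + 42) ≠ 0.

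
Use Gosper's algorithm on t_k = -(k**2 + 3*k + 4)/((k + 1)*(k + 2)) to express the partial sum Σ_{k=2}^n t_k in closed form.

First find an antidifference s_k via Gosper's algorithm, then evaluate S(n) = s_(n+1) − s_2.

S(n) = (-3*n**2 - 5*n + 8)/(3*(n + 2))

r(k) = (k + 1)*(3*k + (k + 1)**2 + 7)/((k + 3)*(k**2 + 3*k + 4)) after simplifying.
So A=k + 1 and B=k + 3, with C=k**2 + 3*k + 4.
Solve (k + 1)·f(k+1) − (k + 2)·f(k) = k**2 + 3*k + 4.
d = 2 from the (1,1,2) case.
Match coefficients ⇒ f(k) = k*(k + 3).
Certificate R = B(k−1)f/C = k*(k + 2)*(k + 3)/(k**2 + 3*k + 4) gives s_k = k*(-k - 3)/(k + 1).
s_(k+1) − s_k = (-k**2 - 3*k - 4)/(k**2 + 3*k + 2) = t_k.
Evaluate: s_(n+1) = (-n**2 - 5*n - 4)/(n + 2); subtract s_(2) = -10/3 ⇒ S(n) = (-3*n**2 - 5*n + 8)/(3*(n + 2)).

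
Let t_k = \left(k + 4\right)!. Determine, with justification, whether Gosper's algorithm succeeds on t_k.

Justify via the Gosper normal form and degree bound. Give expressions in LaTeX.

No — t_k has no hypergeometric antidifference.

Ratio r(k) = k + 5.
Factor: A=k + 5; B=1; C=1.
Solve (k + 5)·f(k+1) − (1)·f(k) = 1.
From deg A=1, deg B=0, deg C=0: d=-1.
Bound -1 < 0, so the key equation has no polynomial solution.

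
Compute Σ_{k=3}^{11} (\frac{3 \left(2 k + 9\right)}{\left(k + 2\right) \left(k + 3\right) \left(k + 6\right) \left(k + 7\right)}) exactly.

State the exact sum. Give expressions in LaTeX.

Σ = 23/420

Ratio r(k) = (k + 2)*(k + 6)*(2*k + 11)/((k + 4)*(k + 8)*(2*k + 9)).
Factor: A=k + 2; B=k + 8; C=k**3 + 27*k**2/2 + 121*k/2 + 90.
Need (k + 2)·f(k+1) − (k + 7)·f(k) = k**3 + 27*k**2/2 + 121*k/2 + 90.
Bound: deg f ≤ 5.
Coefficient equations give f(k) = k*(k + 3)*(k + 4)*(k + 5)*(k + 8)/24.
Then R = B(k−1)f/C = k*(k + 3)*(k + 7)*(k + 8)/(12*(2*k + 9)), so s_k = R(k)·t_k = k*(k + 8)/(4*(k**2 + 8*k + 12)).
Check: Δs_k = 3*(2*k + 9)/(k**4 + 18*k**3 + 113*k**2 + 288*k + 252). ✓
Σ_(k=3)^(11) t_k = s_(12) − s_(3) = 5/21 − (11/60) = 23/420.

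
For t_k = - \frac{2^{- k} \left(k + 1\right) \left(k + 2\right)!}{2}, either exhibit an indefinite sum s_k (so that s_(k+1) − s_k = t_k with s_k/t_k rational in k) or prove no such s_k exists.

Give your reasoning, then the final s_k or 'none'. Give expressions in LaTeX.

r(k) = (k + 2)*(k + 3)/(2*(k + 1)) after simplifying.
A = k/2 + 3/2, B = 1, C = k + 1.
Set up (k/2 + 3/2)·f(k+1) − (1)·f(k) − (k + 1) = 0.
Degrees (1,0,1) ⇒ d ≤ 0.
Solving with deg f ≤ 0: f(k) = 2.
R(k) = B(k−1)·f(k)/C(k) = 2/(k + 1); s_k = R·t_k = -factorial(k + 2)/2**k.
Δs = -(k + 1)*factorial(k + 2)/(2*2**k), as required.

s_k = - 2^{- k} \left(k + 2\right)!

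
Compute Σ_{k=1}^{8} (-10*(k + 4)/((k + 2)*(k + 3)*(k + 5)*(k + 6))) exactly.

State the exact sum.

Σ = -170/693

Compute t_(k+1)/t_k: get (k + 2)*(k + 5)**2/((k + 4)**2*(k + 7)).
A = k + 2, B = k + 7, C = k**2 + 8*k + 16.
Key eq: (k + 2)·f(k+1) = (k + 6)·f(k) + (k**2 + 8*k + 16).
deg f ≤ 4 (via 1,1,2).
A polynomial solution: f(k) = k*(k + 3)*(k + 4)*(k + 7)/20.
Then R = B(k−1)f/C = k*(k + 3)*(k + 6)*(k + 7)/(20*(k + 4)), so s_k = R(k)·t_k = k*(-k - 7)/(2*(k**2 + 7*k + 10)).
Verify: 10*(-k - 4)/(k**4 + 16*k**3 + 91*k**2 + 216*k + 180) matches t_k.
Evaluate s at k=9 and k=1: -36/77 and -2/9; difference -170/693.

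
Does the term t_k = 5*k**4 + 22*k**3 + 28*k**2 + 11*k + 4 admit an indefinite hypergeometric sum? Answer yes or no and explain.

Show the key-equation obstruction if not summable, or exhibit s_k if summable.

Yes. s_k = k*(k**4 + 3*k**3 - 3*k + 3).

Compute t_(k+1)/t_k: get (5*k**4 + 42*k**3 + 124*k**2 + 153*k + 70)/(5*k**4 + 22*k**3 + 28*k**2 + 11*k + 4).
Gosper form: A/B · C(k+1)/C(k) with A=1, B=1, C=k**4 + 22*k**3/5 + 28*k**2/5 + 11*k/5 + 4/5.
Set up (1)·f(k+1) − (1)·f(k) − (k**4 + 22*k**3/5 + 28*k**2/5 + 11*k/5 + 4/5) = 0.
Bound: deg f ≤ 5.
Coefficient equations give f(k) = k*(k**4 + 3*k**3 - 3*k + 3)/5.
Certificate R = B(k−1)f/C = k*(k**4 + 3*k**3 - 3*k + 3)/(5*k**4 + 22*k**3 + 28*k**2 + 11*k + 4) gives s_k = k*(k**4 + 3*k**3 - 3*k + 3).
Check: Δs_k = 5*k**4 + 22*k**3 + 28*k**2 + 11*k + 4. ✓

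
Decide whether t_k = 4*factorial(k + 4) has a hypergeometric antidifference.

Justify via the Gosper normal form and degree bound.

No — key equation has no polynomial f.

r(k) = k + 5 after simplifying.
Normal form (A,B,C) = (k + 5, 1, 1).
Need (k + 5)·f(k+1) − (1)·f(k) = 1.
d = -1 from the (1,0,0) case.
Bound -1 < 0, so the key equation has no polynomial solution.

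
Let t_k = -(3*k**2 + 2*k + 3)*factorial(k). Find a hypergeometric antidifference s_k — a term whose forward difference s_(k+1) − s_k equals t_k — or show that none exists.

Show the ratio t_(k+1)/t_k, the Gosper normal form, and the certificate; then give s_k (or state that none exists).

s_k = -(3*k - 1)*factorial(k)

t_(k+1)/t_k = (k + 1)*(2*k + 3*(k + 1)**2 + 5)/(3*k**2 + 2*k + 3).
Normal form (A,B,C) = (k + 1, 1, k**2 + 2*k/3 + 1).
Solve (k + 1)·f(k+1) − (1)·f(k) = k**2 + 2*k/3 + 1.
d = 1 from the (1,0,2) case.
Match coefficients ⇒ f(k) = (3*k - 1)/3.
So s_k = (B(k−1)f/C)·t_k = ((3*k - 1)/(3*k**2 + 2*k + 3))·t_k = -(3*k - 1)*factorial(k).
Verify: -(3*k**2 + 2*k + 3)*factorial(k) matches t_k.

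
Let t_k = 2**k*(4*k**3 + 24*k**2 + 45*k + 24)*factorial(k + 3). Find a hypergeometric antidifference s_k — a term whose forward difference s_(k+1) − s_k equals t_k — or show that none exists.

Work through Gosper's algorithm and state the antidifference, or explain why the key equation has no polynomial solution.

s_k = 2**k*k*(2*k + 1)*factorial(k + 3)

t_(k+1)/t_k = 2*(4*k**4 + 52*k**3 + 249*k**2 + 517*k + 388)/(4*k**3 + 24*k**2 + 45*k + 24).
Normal form (A,B,C) = (2*k + 8, 1, k**3 + 6*k**2 + 45*k/4 + 6).
Key eq: (2*k + 8)·f(k+1) = (1)·f(k) + (k**3 + 6*k**2 + 45*k/4 + 6).
d = 2 from the (1,0,3) case.
Solve for f: f(k) = k*(2*k + 1)/4 (degree 2 ≤ 2).
So s_k = (B(k−1)f/C)·t_k = (k*(2*k + 1)/(4*k**3 + 24*k**2 + 45*k + 24))·t_k = 2**k*k*(2*k + 1)*factorial(k + 3).
Δs = 2**k*(4*k**3 + 24*k**2 + 45*k + 24)*factorial(k + 3), as required.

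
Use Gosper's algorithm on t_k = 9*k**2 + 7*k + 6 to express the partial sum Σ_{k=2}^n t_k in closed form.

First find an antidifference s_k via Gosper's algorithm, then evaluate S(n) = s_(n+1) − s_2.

S(n) = 3*n**3 + 8*n**2 + 11*n - 22

The ratio is (9*k**2 + 25*k + 22)/(9*k**2 + 7*k + 6).
So A=1 and B=1, with C=k**2 + 7*k/9 + 2/3.
Key eq: (1)·f(k+1) = (1)·f(k) + (k**2 + 7*k/9 + 2/3).
d = 3 from the (0,0,2) case.
A polynomial solution: f(k) = k*(3*k**2 - k + 4)/9.
Get s_k = R·t_k = k*(3*k**2 - k + 4) with R(k) = B(k−1)f(k)/C(k) = k*(3*k**2 - k + 4)/(9*k**2 + 7*k + 6).
Δs = 9*k**2 + 7*k + 6, as required.
Evaluate: s_(n+1) = 3*n**3 + 8*n**2 + 11*n + 6; subtract s_(2) = 28 ⇒ S(n) = 3*n**3 + 8*n**2 + 11*n - 22.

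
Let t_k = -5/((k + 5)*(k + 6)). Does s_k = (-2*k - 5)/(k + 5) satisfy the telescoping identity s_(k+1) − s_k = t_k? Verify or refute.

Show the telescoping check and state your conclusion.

s_(k+1) = (-2*k - 7)/(k + 6)
s_(k+1) − s_k = -5/(k**2 + 11*k + 30)
(s_(k+1) − s_k) − t_k = 0

valid; difference matches t_k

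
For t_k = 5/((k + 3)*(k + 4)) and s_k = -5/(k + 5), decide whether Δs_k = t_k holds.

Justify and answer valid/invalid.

s_(k+1) = -5/(k + 6)
s_(k+1) − s_k = 5/((k + 5)*(k + 6))
(s_(k+1) − s_k) − t_k = 10*(-2*k - 9)/(k**4 + 18*k**3 + 119*k**2 + 342*k + 360)

Invalid: residual 10*(-2*k - 9)/(k**4 + 18*k**3 + 119*k**2 + 342*k + 360) ≠ 0.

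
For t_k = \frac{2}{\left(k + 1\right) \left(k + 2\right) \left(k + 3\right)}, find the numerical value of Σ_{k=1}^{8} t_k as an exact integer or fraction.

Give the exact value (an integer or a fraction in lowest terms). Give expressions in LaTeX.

The ratio is (k + 1)/(k + 4).
Gosper form: A/B · C(k+1)/C(k) with A=k + 1, B=k + 4, C=1.
Set up (k + 1)·f(k+1) − (k + 3)·f(k) − (1) = 0.
From deg A=1, deg B=1, deg C=0: d=2.
Solving with deg f ≤ 2: f(k) = k*(k + 3)/4.
R(k) = B(k−1)·f(k)/C(k) = k*(k + 3)**2/4; s_k = R·t_k = k*(k + 3)/(2*(k + 1)*(k + 2)).
Verify: 2/(k**3 + 6*k**2 + 11*k + 6) matches t_k.
Telescoping: Σ = s_(9) − s_(1) = 27/55 − (1/3) = 26/165.

Σ = 26/165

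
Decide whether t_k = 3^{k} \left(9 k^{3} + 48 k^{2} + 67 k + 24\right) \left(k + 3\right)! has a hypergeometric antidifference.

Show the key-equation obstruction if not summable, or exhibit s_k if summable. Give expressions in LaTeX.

Compute t_(k+1)/t_k: get 3*(9*k**4 + 111*k**3 + 490*k**2 + 908*k + 592)/(9*k**3 + 48*k**2 + 67*k + 24).
Normal form (A,B,C) = (3*k + 12, 1, k**3 + 16*k**2/3 + 67*k/9 + 8/3).
f must satisfy (3*k + 12)·f(k+1) − (1)·f(k) = k**3 + 16*k**2/3 + 67*k/9 + 8/3.
deg f ≤ 2 (via 1,0,3).
Match coefficients ⇒ f(k) = k*(3*k - 1)/9.
So s_k = (B(k−1)f/C)·t_k = (k*(3*k - 1)/(9*k**3 + 48*k**2 + 67*k + 24))·t_k = 3**k*k*(3*k - 1)*factorial(k + 3).
Δs = 3**k*(9*k**3 + 48*k**2 + 67*k + 24)*factorial(k + 3), as required.

Yes. s_k = 3^{k} k \left(3 k - 1\right) \left(k + 3\right)!.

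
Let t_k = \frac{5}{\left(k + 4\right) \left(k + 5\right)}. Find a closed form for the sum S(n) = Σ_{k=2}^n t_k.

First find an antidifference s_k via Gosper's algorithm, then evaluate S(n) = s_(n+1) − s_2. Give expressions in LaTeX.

Ratio r(k) = (k + 4)/(k + 6).
So A=k + 4 and B=k + 6, with C=1.
Key eq: (k + 4)·f(k+1) = (k + 5)·f(k) + (1).
d = 1 from the (1,1,0) case.
Coefficient equations give f(k) = k/4.
R(k) = B(k−1)·f(k)/C(k) = k*(k + 5)/4; s_k = R·t_k = 5*k/(4*(k + 4)).
Δs = 5/(k**2 + 9*k + 20), as required.
Evaluate: s_(n+1) = 5*(n + 1)/(4*(n + 5)); subtract s_(2) = 5/12 ⇒ S(n) = 5*(n - 1)/(6*(n + 5)).

S(n) = \frac{5 \left(n - 1\right)}{6 \left(n + 5\right)}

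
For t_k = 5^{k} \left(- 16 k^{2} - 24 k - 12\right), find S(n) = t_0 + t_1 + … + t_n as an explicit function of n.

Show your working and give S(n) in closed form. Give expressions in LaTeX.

S(n) = - 20 \cdot 5^{n} n^{2} - 20 \cdot 5^{n} n - 15 \cdot 5^{n} + 3

r(k) = 5*(4*k**2 + 14*k + 13)/(4*k**2 + 6*k + 3) after simplifying.
A = 5, B = 1, C = k**2 + 3*k/2 + 3/4.
Need (5)·f(k+1) − (1)·f(k) = k**2 + 3*k/2 + 3/4.
Bound: deg f ≤ 2.
A polynomial solution: f(k) = (4*k**2 - 4*k + 3)/16.
So s_k = (B(k−1)f/C)·t_k = ((4*k**2 - 4*k + 3)/(4*(4*k**2 + 6*k + 3)))·t_k = 5**k*(-4*k**2 + 4*k - 3).
s_(k+1) − s_k = 5**k*(-16*k**2 - 24*k - 12) = t_k.
s_(n+1) = 5**(n + 1)*(-4*n**2 - 4*n - 3) and s_(0) = -3, so S(n) = -20*5**n*n**2 - 20*5**n*n - 15*5**n + 3.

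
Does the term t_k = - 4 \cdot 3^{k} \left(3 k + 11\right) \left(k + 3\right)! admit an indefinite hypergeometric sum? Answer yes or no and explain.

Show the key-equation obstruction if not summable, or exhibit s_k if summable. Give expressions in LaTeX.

Yes. s_k = - 4 \cdot 3^{k} \left(k + 3\right)!.

Ratio r(k) = 3*(k + 4)*(3*k + 14)/(3*k + 11).
Factor: A=3*k + 12; B=1; C=k + 11/3.
Need (3*k + 12)·f(k+1) − (1)·f(k) = k + 11/3.
Degrees (1,0,1) ⇒ d ≤ 0.
Match coefficients ⇒ f(k) = 1/3.
So s_k = (B(k−1)f/C)·t_k = (1/(3*k + 11))·t_k = -4*3**k*factorial(k + 3).
Check: Δs_k = -4*3**k*(3*k + 11)*factorial(k + 3). ✓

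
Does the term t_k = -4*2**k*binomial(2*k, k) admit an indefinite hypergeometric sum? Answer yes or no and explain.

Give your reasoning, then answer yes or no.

No; the degree bound rules out any f.

Compute t_(k+1)/t_k: get 4*(2*k + 1)/(k + 1).
Normal form (A,B,C) = (8*k + 4, k + 1, 1).
Key eq: (8*k + 4)·f(k+1) = (k)·f(k) + (1).
Bound: deg f ≤ -1.
Bound -1 < 0, so the key equation has no polynomial solution.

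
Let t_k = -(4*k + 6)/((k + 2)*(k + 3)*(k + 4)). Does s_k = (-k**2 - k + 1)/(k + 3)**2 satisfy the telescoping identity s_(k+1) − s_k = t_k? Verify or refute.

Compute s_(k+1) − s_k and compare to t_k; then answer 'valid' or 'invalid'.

s_(k+1) = (-k - (k + 1)**2)/(k + 4)**2
s_(k+1) − s_k = 5*(-k**2 - 5*k - 5)/(k**4 + 14*k**3 + 73*k**2 + 168*k + 144)
(s_(k+1) − s_k) − t_k = (-k**3 - k**2 + 15*k + 22)/(k**5 + 16*k**4 + 101*k**3 + 314*k**2 + 480*k + 288)

Invalid: residual (-k**3 - k**2 + 15*k + 22)/(k**5 + 16*k**4 + 101*k**3 + 314*k**2 + 480*k + 288) ≠ 0.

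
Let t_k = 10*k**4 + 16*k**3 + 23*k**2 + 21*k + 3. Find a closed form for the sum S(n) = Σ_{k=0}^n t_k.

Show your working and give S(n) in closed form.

Ratio r(k) = (10*k**4 + 56*k**3 + 131*k**2 + 155*k + 73)/(10*k**4 + 16*k**3 + 23*k**2 + 21*k + 3).
So A=1 and B=1, with C=k**4 + 8*k**3/5 + 23*k**2/10 + 21*k/10 + 3/10.
Key eq: (1)·f(k+1) = (1)·f(k) + (k**4 + 8*k**3/5 + 23*k**2/10 + 21*k/10 + 3/10).
Degrees (0,0,4) ⇒ d ≤ 5.
Solving with deg f ≤ 5: f(k) = k*(2*k**4 - k**3 + 3*k**2 + 3*k - 4)/10.
Then R = B(k−1)f/C = k*(2*k**4 - k**3 + 3*k**2 + 3*k - 4)/(10*k**4 + 16*k**3 + 23*k**2 + 21*k + 3), so s_k = R(k)·t_k = k*(2*k**4 - k**3 + 3*k**2 + 3*k - 4).
Verify: 10*k**4 + 16*k**3 + 23*k**2 + 21*k + 3 matches t_k.
Σ_(k=0)^n t_k = s_(n+1) − s_(0) = (2*n**5 + 9*n**4 + 19*n**3 + 26*n**2 + 17*n + 3) − (0), i.e. 2*n**5 + 9*n**4 + 19*n**3 + 26*n**2 + 17*n + 3.

S(n) = 2*n**5 + 9*n**4 + 19*n**3 + 26*n**2 + 17*n + 3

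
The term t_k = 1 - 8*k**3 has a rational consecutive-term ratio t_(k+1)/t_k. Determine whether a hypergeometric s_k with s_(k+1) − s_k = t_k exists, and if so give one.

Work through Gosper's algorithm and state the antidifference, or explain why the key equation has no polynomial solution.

s_k = k*(-2*k**3 + 4*k**2 - 2*k + 1)

r(k) = (8*(k + 1)**3 - 1)/(8*k**3 - 1) after simplifying.
So A=1 and B=1, with C=k**3 - 1/8.
Solve (1)·f(k+1) − (1)·f(k) = k**3 - 1/8.
Degrees (0,0,3) ⇒ d ≤ 4.
Solve for f: f(k) = k*(2*k**3 - 4*k**2 + 2*k - 1)/8 (degree 4 ≤ 4).
Get s_k = R·t_k = k*(-2*k**3 + 4*k**2 - 2*k + 1) with R(k) = B(k−1)f(k)/C(k) = k*(2*k**3 - 4*k**2 + 2*k - 1)/((2*k - 1)*(4*k**2 + 2*k + 1)).
Verify: 1 - 8*k**3 matches t_k.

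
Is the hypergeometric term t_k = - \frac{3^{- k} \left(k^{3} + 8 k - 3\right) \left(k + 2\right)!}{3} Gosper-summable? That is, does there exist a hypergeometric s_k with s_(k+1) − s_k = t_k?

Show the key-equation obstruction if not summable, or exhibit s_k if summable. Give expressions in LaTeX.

Yes. s_k = - 3^{- k} \left(k^{2} - 2 k + 3\right) \left(k + 2\right)!.

The ratio is (k + 3)*(8*k + (k + 1)**3 + 5)/(3*(k**3 + 8*k - 3)).
Normal form (A,B,C) = (k/3 + 1, 1, k**3 + 8*k - 3).
f must satisfy (k/3 + 1)·f(k+1) − (1)·f(k) = k**3 + 8*k - 3.
Degrees (1,0,3) ⇒ d ≤ 2.
Solve for f: f(k) = 3*(k**2 - 2*k + 3) (degree 2 ≤ 2).
R(k) = B(k−1)·f(k)/C(k) = 3*(k**2 - 2*k + 3)/(k**3 + 8*k - 3); s_k = R·t_k = -(k**2 - 2*k + 3)*factorial(k + 2)/3**k.
s_(k+1) − s_k = -(k**3 + 8*k - 3)*factorial(k + 2)/(3*3**k) = t_k.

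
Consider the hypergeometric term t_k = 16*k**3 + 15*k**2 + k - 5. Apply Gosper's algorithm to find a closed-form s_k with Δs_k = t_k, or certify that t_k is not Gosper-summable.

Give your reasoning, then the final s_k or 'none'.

The ratio is (16*k**3 + 63*k**2 + 79*k + 27)/(16*k**3 + 15*k**2 + k - 5).
Take A(k)=1, B(k)=1, C(k)=k**3 + 15*k**2/16 + k/16 - 5/16.
Key eq: (1)·f(k+1) = (1)·f(k) + (k**3 + 15*k**2/16 + k/16 - 5/16).
d = 4 from the (0,0,3) case.
Match coefficients ⇒ f(k) = k*(4*k**3 - 3*k**2 - 3*k - 3)/16.
R(k) = B(k−1)·f(k)/C(k) = k*(4*k**3 - 3*k**2 - 3*k - 3)/(16*k**3 + 15*k**2 + k - 5); s_k = R·t_k = k*(4*k**3 - 3*k**2 - 3*k - 3).
Check: Δs_k = 16*k**3 + 15*k**2 + k - 5. ✓

s_k = k*(4*k**3 - 3*k**2 - 3*k - 3)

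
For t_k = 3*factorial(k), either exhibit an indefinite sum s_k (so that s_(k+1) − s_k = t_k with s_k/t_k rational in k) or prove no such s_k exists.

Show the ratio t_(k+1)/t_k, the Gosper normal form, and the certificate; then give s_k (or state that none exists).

none — t_k is not Gosper-summable

Ratio r(k) = k + 1.
So A=k + 1 and B=1, with C=1.
Solve (k + 1)·f(k+1) − (1)·f(k) = 1.
d = -1 from the (1,0,0) case.
deg f ≤ -1 is impossible — no certificate.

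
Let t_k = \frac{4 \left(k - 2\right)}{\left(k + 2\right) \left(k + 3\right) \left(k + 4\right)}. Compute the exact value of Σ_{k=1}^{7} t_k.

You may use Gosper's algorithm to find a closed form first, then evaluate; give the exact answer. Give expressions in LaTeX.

Compute t_(k+1)/t_k: get (k - 1)*(k + 2)/((k - 2)*(k + 5)).
A = k + 2, B = k + 5, C = k - 2.
f must satisfy (k + 2)·f(k+1) − (k + 4)·f(k) = k - 2.
deg f ≤ 2 (via 1,1,1).
Match coefficients ⇒ f(k) = -k.
Get s_k = R·t_k = -4*k/((k + 2)*(k + 3)) with R(k) = B(k−1)f(k)/C(k) = -k*(k + 4)/(k - 2).
Verify: 4*(k - 2)/(k**3 + 9*k**2 + 26*k + 24) matches t_k.
Sum = s_(8) − s_(1); s_(8) = -16/55, s_(1) = -1/3 ⇒ 7/165.

Σ = 7/165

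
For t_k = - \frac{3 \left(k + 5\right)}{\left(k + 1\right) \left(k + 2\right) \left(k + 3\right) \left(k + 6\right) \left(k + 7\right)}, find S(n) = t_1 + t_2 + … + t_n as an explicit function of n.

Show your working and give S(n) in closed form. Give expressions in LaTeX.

S(n) = \frac{n \left(- n^{2} - 12 n - 41\right)}{42 \left(n^{3} + 12 n^{2} + 41 n + 42\right)}

t_(k+1)/t_k = (k + 1)*(k + 6)**2/((k + 4)*(k + 5)*(k + 8)).
Normal form (A,B,C) = (k + 1, k + 8, k**3 + 14*k**2 + 65*k + 100).
Key eq: (k + 1)·f(k+1) = (k + 7)·f(k) + (k**3 + 14*k**2 + 65*k + 100).
deg f ≤ 6 (via 1,1,3).
Solve for f: f(k) = k*(k + 3)*(k + 4)**2*(k + 5)**2/36 (degree 6 ≤ 6).
So s_k = (B(k−1)f/C)·t_k = (k*(k + 3)*(k + 4)*(k + 7)/36)·t_k = k*(-k**2 - 9*k - 20)/(12*(k**3 + 9*k**2 + 20*k + 12)).
Verify: 3*(-k - 5)/(k**5 + 19*k**4 + 131*k**3 + 401*k**2 + 540*k + 252) matches t_k.
Telescope: S(n) = s_(n+1) − s_(1) = (-n**3 - 12*n**2 - 41*n - 30)/(12*(n**3 + 12*n**2 + 41*n + 42)) − (-5/84) = n*(-n**2 - 12*n - 41)/(42*(n**3 + 12*n**2 + 41*n + 42)).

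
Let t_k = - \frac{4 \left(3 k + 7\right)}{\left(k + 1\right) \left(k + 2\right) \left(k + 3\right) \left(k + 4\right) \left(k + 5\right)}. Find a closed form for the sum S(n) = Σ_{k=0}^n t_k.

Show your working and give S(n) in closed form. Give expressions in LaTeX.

S(n) = \frac{- n^{3} - 11 n^{2} - 38 n - 28}{3 \left(n^{3} + 11 n^{2} + 38 n + 40\right)}

t_(k+1)/t_k = (k + 1)*(3*k + 10)/((k + 6)*(3*k + 7)).
So A=k + 1 and B=k + 6, with C=k + 7/3.
Need (k + 1)·f(k+1) − (k + 5)·f(k) = k + 7/3.
d = 4 from the (1,1,1) case.
A polynomial solution: f(k) = k*(k + 2)*(k**2 + 8*k + 19)/36.
So s_k = (B(k−1)f/C)·t_k = (k*(k + 2)*(k + 5)*(k**2 + 8*k + 19)/(12*(3*k + 7)))·t_k = k*(-k**2 - 8*k - 19)/(3*(k**3 + 8*k**2 + 19*k + 12)).
Δs = 4*(-3*k - 7)/(k**5 + 15*k**4 + 85*k**3 + 225*k**2 + 274*k + 120), as required.
Σ_(k=0)^n t_k = s_(n+1) − s_(0) = ((-n**3 - 11*n**2 - 38*n - 28)/(3*(n**3 + 11*n**2 + 38*n + 40))) − (0), i.e. (-n**3 - 11*n**2 - 38*n - 28)/(3*(n**3 + 11*n**2 + 38*n + 40)).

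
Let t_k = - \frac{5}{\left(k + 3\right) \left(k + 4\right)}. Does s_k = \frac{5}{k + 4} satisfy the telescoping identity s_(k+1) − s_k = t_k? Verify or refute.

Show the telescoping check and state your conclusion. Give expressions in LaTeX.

s_(k+1) = 5/(k + 5)
s_(k+1) − s_k = -5/((k + 4)*(k + 5))
(s_(k+1) − s_k) − t_k = 10/(k**3 + 12*k**2 + 47*k + 60)

Invalid: residual \frac{10}{k^{3} + 12 k^{2} + 47 k + 60} ≠ 0.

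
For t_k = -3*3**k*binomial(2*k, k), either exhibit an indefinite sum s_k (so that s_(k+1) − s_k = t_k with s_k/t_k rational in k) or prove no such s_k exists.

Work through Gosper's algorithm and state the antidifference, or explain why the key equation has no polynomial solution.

not Gosper-summable; s_k does not exist

Compute t_(k+1)/t_k: get 6*(2*k + 1)/(k + 1).
Factor: A=12*k + 6; B=k + 1; C=1.
Need (12*k + 6)·f(k+1) − (k)·f(k) = 1.
Bound: deg f ≤ -1.
d = -1 < 0 ⇒ no nonzero polynomial f; not summable.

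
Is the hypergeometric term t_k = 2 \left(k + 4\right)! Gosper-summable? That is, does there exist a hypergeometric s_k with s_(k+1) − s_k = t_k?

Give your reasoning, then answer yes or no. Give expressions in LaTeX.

The ratio is k + 5.
Normal form (A,B,C) = (k + 5, 1, 1).
Solve (k + 5)·f(k+1) − (1)·f(k) = 1.
Bound: deg f ≤ -1.
Bound -1 < 0, so the key equation has no polynomial solution.

No — negative degree bound, so no certificate f.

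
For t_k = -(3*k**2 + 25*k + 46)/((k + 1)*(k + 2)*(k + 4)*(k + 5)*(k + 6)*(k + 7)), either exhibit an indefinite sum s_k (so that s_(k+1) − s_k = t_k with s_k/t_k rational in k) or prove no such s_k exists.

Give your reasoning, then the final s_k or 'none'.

t_(k+1)/t_k = (k + 1)*(k + 4)*(25*k + 3*(k + 1)**2 + 71)/((k + 3)*(k + 8)*(3*k**2 + 25*k + 46)).
Factor: A=k + 1; B=k + 8; C=k**3 + 34*k**2/3 + 121*k/3 + 46.
f must satisfy (k + 1)·f(k+1) − (k + 7)·f(k) = k**3 + 34*k**2/3 + 121*k/3 + 46.
d = 6 from the (1,1,3) case.
Solve for f: f(k) = k*(k + 2)*(k + 3)*(k + 5)*(k**2 + 11*k + 34)/72 (degree 6 ≤ 6).
Certificate R = B(k−1)f/C = k*(k + 2)*(k + 5)*(k + 7)*(k**2 + 11*k + 34)/(24*(3*k**2 + 25*k + 46)) gives s_k = k*(-k**2 - 11*k - 34)/(24*(k**3 + 11*k**2 + 34*k + 24)).
Δs = (-3*k**2 - 25*k - 46)/(k**6 + 25*k**5 + 247*k**4 + 1219*k**3 + 3112*k**2 + 3796*k + 1680), as required.

s_k = k*(-k**2 - 11*k - 34)/(24*(k**3 + 11*k**2 + 34*k + 24))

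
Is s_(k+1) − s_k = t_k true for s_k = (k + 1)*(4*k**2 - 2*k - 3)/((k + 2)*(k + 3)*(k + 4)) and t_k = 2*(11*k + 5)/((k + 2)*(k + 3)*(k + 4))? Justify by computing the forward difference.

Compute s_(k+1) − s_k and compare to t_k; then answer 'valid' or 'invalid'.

s_(k+1) = -(k + 2)*(2*k - 4*(k + 1)**2 + 5)/((k + 3)*(k + 4)*(k + 5))
s_(k+1) − s_k = (34*k**2 + 48*k + 11)/(k**4 + 14*k**3 + 71*k**2 + 154*k + 120)
(s_(k+1) − s_k) − t_k = 3*(4*k**2 - 24*k - 13)/(k**4 + 14*k**3 + 71*k**2 + 154*k + 120)

Invalid: residual 3*(4*k**2 - 24*k - 13)/(k**4 + 14*k**3 + 71*k**2 + 154*k + 120) ≠ 0.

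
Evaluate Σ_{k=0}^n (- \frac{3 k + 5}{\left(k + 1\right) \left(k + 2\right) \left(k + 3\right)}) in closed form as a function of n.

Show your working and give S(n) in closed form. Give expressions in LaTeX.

Step 1: r(k) = (k + 1)*(3*k + 8)/((k + 4)*(3*k + 5)).
Factor: A=k + 1; B=k + 4; C=k + 5/3.
Need (k + 1)·f(k+1) − (k + 3)·f(k) = k + 5/3.
deg f ≤ 2 (via 1,1,1).
Solving with deg f ≤ 2: f(k) = k*(2*k + 3)/3.
R(k) = B(k−1)·f(k)/C(k) = k*(k + 3)*(2*k + 3)/(3*k + 5); s_k = R·t_k = k*(-2*k - 3)/((k + 1)*(k + 2)).
Check: Δs_k = (-3*k - 5)/(k**3 + 6*k**2 + 11*k + 6). ✓
s_(n+1) = (-2*n**2 - 7*n - 5)/(n**2 + 5*n + 6) and s_(0) = 0, so S(n) = (-2*n**2 - 7*n - 5)/(n**2 + 5*n + 6).

S(n) = \frac{- 2 n^{2} - 7 n - 5}{n^{2} + 5 n + 6}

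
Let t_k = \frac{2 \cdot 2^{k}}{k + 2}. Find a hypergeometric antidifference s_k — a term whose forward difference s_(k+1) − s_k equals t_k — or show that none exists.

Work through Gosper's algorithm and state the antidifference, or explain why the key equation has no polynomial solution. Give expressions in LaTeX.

Step 1: r(k) = 2*(k + 2)/(k + 3).
So A=2*k + 4 and B=k + 3, with C=1.
Set up (2*k + 4)·f(k+1) − (k + 2)·f(k) − (1) = 0.
d = -1 from the (1,1,0) case.
deg f ≤ -1 is impossible — no certificate.

no hypergeometric antidifference exists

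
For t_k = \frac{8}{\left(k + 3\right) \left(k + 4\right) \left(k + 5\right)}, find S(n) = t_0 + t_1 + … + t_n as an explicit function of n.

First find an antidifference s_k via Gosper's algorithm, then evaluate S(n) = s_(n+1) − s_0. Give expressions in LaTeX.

The ratio is (k + 3)/(k + 6).
A = k + 3, B = k + 6, C = 1.
Key eq: (k + 3)·f(k+1) = (k + 5)·f(k) + (1).
deg f ≤ 2 (via 1,1,0).
Solving with deg f ≤ 2: f(k) = k*(k + 7)/24.
Then R = B(k−1)f/C = k*(k + 5)*(k + 7)/24, so s_k = R(k)·t_k = k*(k + 7)/(3*(k + 3)*(k + 4)).
s_(k+1) − s_k = 8/(k**3 + 12*k**2 + 47*k + 60) = t_k.
Evaluate: s_(n+1) = (n**2 + 9*n + 8)/(3*(n**2 + 9*n + 20)); subtract s_(0) = 0 ⇒ S(n) = (n**2 + 9*n + 8)/(3*(n**2 + 9*n + 20)).

S(n) = \frac{n^{2} + 9 n + 8}{3 \left(n^{2} + 9 n + 20\right)}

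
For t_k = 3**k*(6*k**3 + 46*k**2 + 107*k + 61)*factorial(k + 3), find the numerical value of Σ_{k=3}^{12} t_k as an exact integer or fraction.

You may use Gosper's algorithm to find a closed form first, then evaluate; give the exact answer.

Σ = 12976139520473664972240

t_(k+1)/t_k = 3*(6*k**4 + 88*k**3 + 473*k**2 + 1088*k + 880)/(6*k**3 + 46*k**2 + 107*k + 61).
Take A(k)=3*k + 12, B(k)=1, C(k)=k**3 + 23*k**2/3 + 107*k/6 + 61/6.
Need (3*k + 12)·f(k+1) − (1)·f(k) = k**3 + 23*k**2/3 + 107*k/6 + 61/6.
deg f ≤ 2 (via 1,0,3).
Solving with deg f ≤ 2: f(k) = (2*k**2 + 4*k - 1)/6.
So s_k = (B(k−1)f/C)·t_k = ((2*k**2 + 4*k - 1)/(6*k**3 + 46*k**2 + 107*k + 61))·t_k = 3**k*(2*k**2 + 4*k - 1)*factorial(k + 3).
s_(k+1) − s_k = 3**k*(6*k**3 + 46*k**2 + 107*k + 61)*factorial(k + 3) = t_k.
Evaluate s at k=13 and k=3: 12976139520473665536000 and 563760; difference 12976139520473664972240.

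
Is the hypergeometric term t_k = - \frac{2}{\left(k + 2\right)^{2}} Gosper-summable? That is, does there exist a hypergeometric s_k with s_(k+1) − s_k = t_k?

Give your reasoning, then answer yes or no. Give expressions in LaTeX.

No. Not Gosper-summable.

Compute t_(k+1)/t_k: get (k + 2)**2/(k + 3)**2.
Take A(k)=k**2 + 4*k + 4, B(k)=k**2 + 6*k + 9, C(k)=1.
Set up (k**2 + 4*k + 4)·f(k+1) − (k**2 + 4*k + 4)·f(k) − (1) = 0.
Bound: deg f ≤ 0.
f = c0 ⇒ A·f(k+1) − B(k−1)·f(k) − C = -1. The system {-1 = 0} is inconsistent; no antidifference.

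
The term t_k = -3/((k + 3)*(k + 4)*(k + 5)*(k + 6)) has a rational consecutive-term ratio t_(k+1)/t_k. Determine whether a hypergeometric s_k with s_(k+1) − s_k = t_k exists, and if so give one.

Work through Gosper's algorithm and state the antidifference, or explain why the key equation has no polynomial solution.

s_k = k*(-k**2 - 12*k - 47)/(60*(k + 3)*(k + 4)*(k + 5))

Step 1: r(k) = (k + 3)/(k + 7).
Take A(k)=k + 3, B(k)=k + 7, C(k)=1.
Set up (k + 3)·f(k+1) − (k + 6)·f(k) − (1) = 0.
d = 3 from the (1,1,0) case.
Coefficient equations give f(k) = k*(k**2 + 12*k + 47)/180.
R(k) = B(k−1)·f(k)/C(k) = k*(k + 6)*(k**2 + 12*k + 47)/180; s_k = R·t_k = k*(-k**2 - 12*k - 47)/(60*(k + 3)*(k + 4)*(k + 5)).
Check: Δs_k = -3/(k**4 + 18*k**3 + 119*k**2 + 342*k + 360). ✓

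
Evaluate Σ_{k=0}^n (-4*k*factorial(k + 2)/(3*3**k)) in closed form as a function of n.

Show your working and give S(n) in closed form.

Step 1: r(k) = (k + 1)*(k + 3)/(3*k).
Factor: A=k/3 + 1; B=1; C=k.
Key eq: (k/3 + 1)·f(k+1) = (1)·f(k) + (k).
Bound: deg f ≤ 0.
Match coefficients ⇒ f(k) = 3.
Certificate R = B(k−1)f/C = 3/k gives s_k = -4*factorial(k + 2)/3**k.
Check: Δs_k = -4*k*factorial(k + 2)/(3*3**k). ✓
Telescope: S(n) = s_(n+1) − s_(0) = -4*3**(-n - 1)*factorial(n + 3) − (-8) = 8 - 4*factorial(n + 3)/(3*3**n).

S(n) = 8 - 4*factorial(n + 3)/(3*3**n)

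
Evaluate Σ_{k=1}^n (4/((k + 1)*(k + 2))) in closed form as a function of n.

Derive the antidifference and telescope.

Step 1: r(k) = (k + 1)/(k + 3).
Normal form (A,B,C) = (k + 1, k + 3, 1).
Need (k + 1)·f(k+1) − (k + 2)·f(k) = 1.
deg f ≤ 1 (via 1,1,0).
Coefficient equations give f(k) = k.
Certificate R = B(k−1)f/C = k*(k + 2) gives s_k = 4*k/(k + 1).
Check: Δs_k = 4/(k**2 + 3*k + 2). ✓
Telescope: S(n) = s_(n+1) − s_(1) = 4*(n + 1)/(n + 2) − (2) = 2*n/(n + 2).

S(n) = 2*n/(n + 2)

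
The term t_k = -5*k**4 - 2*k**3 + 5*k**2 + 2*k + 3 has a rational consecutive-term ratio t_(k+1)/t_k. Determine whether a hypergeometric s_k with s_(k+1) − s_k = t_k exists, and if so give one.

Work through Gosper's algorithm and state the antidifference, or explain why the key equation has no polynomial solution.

Step 1: r(k) = (5*k**4 + 22*k**3 + 31*k**2 + 14*k - 3)/(5*k**4 + 2*k**3 - 5*k**2 - 2*k - 3).
Take A(k)=1, B(k)=1, C(k)=k**4 + 2*k**3/5 - k**2 - 2*k/5 - 3/5.
Need (1)·f(k+1) − (1)·f(k) = k**4 + 2*k**3/5 - k**2 - 2*k/5 - 3/5.
d = 5 from the (0,0,4) case.
Solve for f: f(k) = k*(k**2 - k - 3)*(k**2 - k + 1)/5 (degree 5 ≤ 5).
Certificate R = B(k−1)f/C = k*(k**2 - k - 3)*(k**2 - k + 1)/(5*k**4 + 2*k**3 - 5*k**2 - 2*k - 3) gives s_k = k*(-k**4 + 2*k**3 + k**2 - 2*k + 3).
s_(k+1) − s_k = -5*k**4 - 2*k**3 + 5*k**2 + 2*k + 3 = t_k.

s_k = k*(-k**4 + 2*k**3 + k**2 - 2*k + 3)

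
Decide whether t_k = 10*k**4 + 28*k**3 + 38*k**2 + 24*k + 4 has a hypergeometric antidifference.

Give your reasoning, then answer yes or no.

The ratio is (5*k**4 + 34*k**3 + 91*k**2 + 112*k + 52)/(5*k**4 + 14*k**3 + 19*k**2 + 12*k + 2).
Normal form (A,B,C) = (1, 1, k**4 + 14*k**3/5 + 19*k**2/5 + 12*k/5 + 2/5).
f must satisfy (1)·f(k+1) − (1)·f(k) = k**4 + 14*k**3/5 + 19*k**2/5 + 12*k/5 + 2/5.
Bound: deg f ≤ 5.
Solving with deg f ≤ 5: f(k) = k*(k + 1)*(k**3 + k - 1)/5.
So s_k = (B(k−1)f/C)·t_k = (k*(k**3 + k - 1)/(5*k**3 + 9*k**2 + 10*k + 2))·t_k = 2*k*(k**4 + k**3 + k**2 - 1).
Check: Δs_k = 10*k**4 + 28*k**3 + 38*k**2 + 24*k + 4. ✓

Yes. s_k = 2*k*(k**4 + k**3 + k**2 - 1).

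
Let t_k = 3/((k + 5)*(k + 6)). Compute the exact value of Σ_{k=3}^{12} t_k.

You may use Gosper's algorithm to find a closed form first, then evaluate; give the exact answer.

Σ = 5/24

t_(k+1)/t_k = (k + 5)/(k + 7).
Factor: A=k + 5; B=k + 7; C=1.
Need (k + 5)·f(k+1) − (k + 6)·f(k) = 1.
Bound: deg f ≤ 1.
Solving with deg f ≤ 1: f(k) = k/5.
Get s_k = R·t_k = 3*k/(5*(k + 5)) with R(k) = B(k−1)f(k)/C(k) = k*(k + 6)/5.
s_(k+1) − s_k = 3/(k**2 + 11*k + 30) = t_k.
Σ_(k=3)^(12) t_k = s_(13) − s_(3) = 13/30 − (9/40) = 5/24.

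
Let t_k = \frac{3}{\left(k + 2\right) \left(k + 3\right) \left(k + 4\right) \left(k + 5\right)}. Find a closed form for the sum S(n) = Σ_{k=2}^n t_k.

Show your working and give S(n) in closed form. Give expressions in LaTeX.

Compute t_(k+1)/t_k: get (k + 2)/(k + 6).
Factor: A=k + 2; B=k + 6; C=1.
Key eq: (k + 2)·f(k+1) = (k + 5)·f(k) + (1).
deg f ≤ 3 (via 1,1,0).
Solve for f: f(k) = k*(k**2 + 9*k + 26)/72 (degree 3 ≤ 3).
Certificate R = B(k−1)f/C = k*(k + 5)*(k**2 + 9*k + 26)/72 gives s_k = k*(k**2 + 9*k + 26)/(24*(k + 2)*(k + 3)*(k + 4)).
Verify: 3/(k**4 + 14*k**3 + 71*k**2 + 154*k + 120) matches t_k.
Evaluate: s_(n+1) = (n**3 + 12*n**2 + 47*n + 36)/(24*(n**3 + 12*n**2 + 47*n + 60)); subtract s_(2) = 1/30 ⇒ S(n) = (n**3 + 12*n**2 + 47*n - 60)/(120*(n**3 + 12*n**2 + 47*n + 60)).

S(n) = \frac{n^{3} + 12 n^{2} + 47 n - 60}{120 \left(n^{3} + 12 n^{2} + 47 n + 60\right)}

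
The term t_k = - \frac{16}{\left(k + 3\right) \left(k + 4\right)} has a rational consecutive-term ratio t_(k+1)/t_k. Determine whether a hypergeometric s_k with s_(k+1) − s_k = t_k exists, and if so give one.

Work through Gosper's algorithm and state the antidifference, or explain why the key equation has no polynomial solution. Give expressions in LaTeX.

t_(k+1)/t_k = (k + 3)/(k + 5).
Factor: A=k + 3; B=k + 5; C=1.
Solve (k + 3)·f(k+1) − (k + 4)·f(k) = 1.
Bound: deg f ≤ 1.
A polynomial solution: f(k) = k/3.
Certificate R = B(k−1)f/C = k*(k + 4)/3 gives s_k = -16*k/(3*k + 9).
Verify: -16/(k**2 + 7*k + 12) matches t_k.

s_k = - \frac{16 k}{3 k + 9}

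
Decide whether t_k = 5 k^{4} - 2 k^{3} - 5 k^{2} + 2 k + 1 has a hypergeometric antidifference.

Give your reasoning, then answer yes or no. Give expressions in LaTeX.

Ratio r(k) = (5*k**4 + 18*k**3 + 19*k**2 + 6*k + 1)/(5*k**4 - 2*k**3 - 5*k**2 + 2*k + 1).
So A=1 and B=1, with C=k**4 - 2*k**3/5 - k**2 + 2*k/5 + 1/5.
Solve (1)·f(k+1) − (1)·f(k) = k**4 - 2*k**3/5 - k**2 + 2*k/5 + 1/5.
Bound: deg f ≤ 5.
Match coefficients ⇒ f(k) = k*(k**4 - 3*k**3 + k**2 + 3*k - 1)/5.
R(k) = B(k−1)·f(k)/C(k) = k*(k**4 - 3*k**3 + k**2 + 3*k - 1)/(5*k**4 - 2*k**3 - 5*k**2 + 2*k + 1); s_k = R·t_k = k*(k**4 - 3*k**3 + k**2 + 3*k - 1).
Δs = 5*k**4 - 2*k**3 - 5*k**2 + 2*k + 1, as required.

Yes. s_k = k \left(k^{4} - 3 k^{3} + k^{2} + 3 k - 1\right).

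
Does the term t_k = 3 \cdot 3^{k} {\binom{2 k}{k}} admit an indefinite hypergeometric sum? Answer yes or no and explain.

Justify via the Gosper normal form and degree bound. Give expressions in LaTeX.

r(k) = 6*(2*k + 1)/(k + 1) after simplifying.
Gosper form: A/B · C(k+1)/C(k) with A=12*k + 6, B=k + 1, C=1.
Key eq: (12*k + 6)·f(k+1) = (k)·f(k) + (1).
deg f ≤ -1 (via 1,1,0).
Bound -1 < 0, so the key equation has no polynomial solution.

No — key equation has no polynomial f.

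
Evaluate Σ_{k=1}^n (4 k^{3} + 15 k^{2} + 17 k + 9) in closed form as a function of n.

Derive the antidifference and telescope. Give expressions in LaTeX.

Ratio r(k) = (4*k**3 + 27*k**2 + 59*k + 45)/(4*k**3 + 15*k**2 + 17*k + 9).
A = 1, B = 1, C = k**3 + 15*k**2/4 + 17*k/4 + 9/4.
Key eq: (1)·f(k+1) = (1)·f(k) + (k**3 + 15*k**2/4 + 17*k/4 + 9/4).
d = 4 from the (0,0,3) case.
Solving with deg f ≤ 4: f(k) = k*(k**3 + 3*k**2 + 2*k + 3)/4.
R(k) = B(k−1)·f(k)/C(k) = k*(k**3 + 3*k**2 + 2*k + 3)/(4*k**3 + 15*k**2 + 17*k + 9); s_k = R·t_k = k*(k**3 + 3*k**2 + 2*k + 3).
Δs = 4*k**3 + 15*k**2 + 17*k + 9, as required.
s_(n+1) = n**4 + 7*n**3 + 17*n**2 + 20*n + 9 and s_(1) = 9, so S(n) = n*(n**3 + 7*n**2 + 17*n + 20).

S(n) = n \left(n^{3} + 7 n^{2} + 17 n + 20\right)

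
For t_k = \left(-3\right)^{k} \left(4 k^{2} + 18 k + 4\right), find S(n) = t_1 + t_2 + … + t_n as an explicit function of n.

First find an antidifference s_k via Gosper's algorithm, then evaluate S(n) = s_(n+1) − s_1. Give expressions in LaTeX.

Step 1: r(k) = 3*(-2*k**2 - 13*k - 13)/(2*k**2 + 9*k + 2).
Gosper form: A/B · C(k+1)/C(k) with A=-3, B=1, C=k**2 + 9*k/2 + 1.
Need (-3)·f(k+1) − (1)·f(k) = k**2 + 9*k/2 + 1.
From deg A=0, deg B=0, deg C=2: d=2.
Coefficient equations give f(k) = -(k**2 + 3*k - 2)/4.
So s_k = (B(k−1)f/C)·t_k = (-(k**2 + 3*k - 2)/(2*(2*k**2 + 9*k + 2)))·t_k = (-3)**k*(-k**2 - 3*k + 2).
Check: Δs_k = (-3)**k*(4*k**2 + 18*k + 4). ✓
s_(n+1) = 3*(-3)**n*(n**2 + 5*n + 2) and s_(1) = 6, so S(n) = 3*(-3)**n*n**2 + 15*(-3)**n*n + 6*(-3)**n - 6.

S(n) = 3 \left(-3\right)^{n} n^{2} + 15 \left(-3\right)^{n} n + 6 \left(-3\right)^{n} - 6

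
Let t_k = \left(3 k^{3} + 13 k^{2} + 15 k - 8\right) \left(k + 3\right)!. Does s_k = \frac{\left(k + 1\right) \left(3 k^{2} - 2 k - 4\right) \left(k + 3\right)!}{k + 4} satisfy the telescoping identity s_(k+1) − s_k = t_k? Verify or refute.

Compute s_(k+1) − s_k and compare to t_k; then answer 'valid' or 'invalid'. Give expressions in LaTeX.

s_(k+1) = (k + 2)*(3*k**2 + 4*k - 3)*factorial(k + 4)/(k + 5)
s_(k+1) − s_k = (3*k**5 + 31*k**4 + 117*k**3 + 195*k**2 + 66*k - 76)*factorial(k + 3)/((k + 4)*(k + 5))
(s_(k+1) − s_k) − t_k = -3*(3*k**4 + 25*k**3 + 64*k**2 + 54*k - 28)*factorial(k + 3)/((k + 4)*(k + 5))

Invalid: residual - \frac{3 \left(3 k^{4} + 25 k^{3} + 64 k^{2} + 54 k - 28\right) \left(k + 3\right)!}{\left(k + 4\right) \left(k + 5\right)} ≠ 0.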